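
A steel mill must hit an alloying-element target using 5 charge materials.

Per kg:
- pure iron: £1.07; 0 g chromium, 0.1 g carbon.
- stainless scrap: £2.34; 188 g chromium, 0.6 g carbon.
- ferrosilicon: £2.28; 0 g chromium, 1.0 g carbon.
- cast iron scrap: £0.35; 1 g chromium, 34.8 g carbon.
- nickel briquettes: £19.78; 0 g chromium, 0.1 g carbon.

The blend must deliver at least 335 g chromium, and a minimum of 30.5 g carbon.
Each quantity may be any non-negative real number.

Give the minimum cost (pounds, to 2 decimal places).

Treat it as an LP. Let x1 = kg of pure iron, x2 = kg of stainless scrap, x3 = kg of ferrosilicon, x4 = kg of cast iron scrap, x5 = kg of nickel briquettes.
min 1.07x1 + 2.34x2 + 2.28x3 + 0.35x4 + 19.78x5 s.t.:
  188x2 + 1x4 ≥ 335   (chromium)
  0.1x1 + 0.6x2 + 1x3 + 34.8x4 + 0.1x5 ≥ 30.5   (carbon)
  x1, x2, x3, x4, x5 ≥ 0.
The minimum-cost mix takes nothing from pure iron, ferrosilicon, nickel briquettes — only stainless scrap, cast iron scrap. There the chromium and carbon constraints are tight.
Optimal quantities: stainless scrap = 1.7774 kg, cast iron scrap = 0.84579 kg.
Total cost: 2.34·1.7774 + 0.35·0.84579 = 4.4551.

£4.46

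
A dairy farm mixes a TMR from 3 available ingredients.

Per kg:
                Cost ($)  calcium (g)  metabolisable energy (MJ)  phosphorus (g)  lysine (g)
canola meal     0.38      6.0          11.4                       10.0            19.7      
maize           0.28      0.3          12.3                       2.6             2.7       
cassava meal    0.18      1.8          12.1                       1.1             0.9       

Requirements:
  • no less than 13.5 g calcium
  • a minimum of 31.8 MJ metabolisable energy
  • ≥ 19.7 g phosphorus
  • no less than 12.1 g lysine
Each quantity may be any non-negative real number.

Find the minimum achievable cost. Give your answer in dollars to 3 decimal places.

$0.902

Set it up as a linear program. Let x1 = kg of canola meal, x2 = kg of maize, x3 = kg of cassava meal.
Minimise 0.38x1 + 0.28x2 + 0.18x3 s.t.:
  6x1 + 0.3x2 + 1.8x3 ≥ 13.5   (calcium)
  11.4x1 + 12.3x2 + 12.1x3 ≥ 31.8   (metabolisable energy)
  10x1 + 2.6x2 + 1.1x3 ≥ 19.7   (phosphorus)
  19.7x1 + 2.7x2 + 0.9x3 ≥ 12.1   (lysine)
  x1, x2, x3 ≥ 0.
The optimal basis is {canola meal, cassava meal}; maize drops out. Binding constraints: calcium and metabolisable energy.
Optimal quantities: canola meal = 2.037 kg, cassava meal = 0.7085 kg.
Objective = 0.38·2.037 + 0.18·0.7085 = 0.90159.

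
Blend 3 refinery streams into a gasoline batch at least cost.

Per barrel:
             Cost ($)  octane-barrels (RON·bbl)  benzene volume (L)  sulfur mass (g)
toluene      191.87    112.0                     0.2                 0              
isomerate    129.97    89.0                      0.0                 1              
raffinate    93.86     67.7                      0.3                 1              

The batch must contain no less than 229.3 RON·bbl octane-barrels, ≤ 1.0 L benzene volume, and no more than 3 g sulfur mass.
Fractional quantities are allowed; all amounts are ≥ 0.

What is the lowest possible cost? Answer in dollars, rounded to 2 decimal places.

$326.00

Treat it as an LP. Let x1 = barrels of toluene, x2 = barrels of isomerate, x3 = barrels of raffinate.
Minimize 191.87x1 + 129.97x2 + 93.86x3 with:
  112x1 + 89x2 + 67.7x3 ≥ 229.3   (octane-barrels)
  0.2x1 + 0.3x3 ≤ 1   (benzene volume)
  1x2 + 1x3 ≤ 3   (sulfur mass)
  x1, x2, x3 ≥ 0.
The cheapest feasible vertex uses only isomerate, raffinate; toluene is not used. There the octane-barrels and sulfur mass constraints are tight.
So isomerate = 1.23 barrels, raffinate = 1.77 barrels.
Cost = 129.97·1.23 + 93.86·1.77 = 325.9953.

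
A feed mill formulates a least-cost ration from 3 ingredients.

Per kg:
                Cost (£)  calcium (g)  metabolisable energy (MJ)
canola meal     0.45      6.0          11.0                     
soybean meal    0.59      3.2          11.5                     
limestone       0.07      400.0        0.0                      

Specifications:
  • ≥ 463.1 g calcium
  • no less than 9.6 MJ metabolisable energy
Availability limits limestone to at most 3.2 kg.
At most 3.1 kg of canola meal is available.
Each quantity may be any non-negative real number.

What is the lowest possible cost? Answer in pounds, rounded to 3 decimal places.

This is a linear program. Let x1 = kg of canola meal, x2 = kg of soybean meal, x3 = kg of limestone.
Minimise 0.45x1 + 0.59x2 + 0.07x3 subject to:
  6x1 + 3.2x2 + 400x3 ≥ 463.1   (calcium)
  11x1 + 11.5x2 ≥ 9.6   (metabolisable energy)
  x3 ≤ 3.2
  x1 ≤ 3.1
  x1, x2, x3 ≥ 0.
At the optimum only canola meal, limestone are positive (soybean meal = 0). Binding constraints: calcium and metabolisable energy.
That vertex is x1 = 0.8727, x3 = 1.145.
Hence cost = 0.45·0.8727 + 0.07·1.145 = £0.47287.

£0.473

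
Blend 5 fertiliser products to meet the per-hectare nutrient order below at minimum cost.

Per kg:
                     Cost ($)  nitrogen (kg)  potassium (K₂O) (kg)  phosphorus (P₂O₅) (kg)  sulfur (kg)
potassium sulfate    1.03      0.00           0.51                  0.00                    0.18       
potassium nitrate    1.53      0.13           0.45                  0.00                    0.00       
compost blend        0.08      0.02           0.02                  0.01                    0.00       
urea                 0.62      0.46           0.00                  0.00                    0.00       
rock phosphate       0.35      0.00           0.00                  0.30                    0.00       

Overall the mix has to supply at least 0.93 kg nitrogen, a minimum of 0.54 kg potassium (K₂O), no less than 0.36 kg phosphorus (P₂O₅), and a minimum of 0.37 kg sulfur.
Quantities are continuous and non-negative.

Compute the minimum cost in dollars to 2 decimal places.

$3.79

Let x1 = kg of potassium sulfate, x2 = kg of potassium nitrate, x3 = kg of compost blend, x4 = kg of urea, x5 = kg of rock phosphate.
Minimize 1.03x1 + 1.53x2 + 0.08x3 + 0.62x4 + 0.35x5 subject to:
  0.13x2 + 0.02x3 + 0.46x4 ≥ 0.93   (nitrogen)
  0.51x1 + 0.45x2 + 0.02x3 ≥ 0.54   (potassium (K₂O))
  0.01x3 + 0.3x5 ≥ 0.36   (phosphorus (P₂O₅))
  0.18x1 ≥ 0.37   (sulfur)
  x1, x2, x3, x4, x5 ≥ 0.
The cheapest feasible vertex uses only potassium sulfate, urea, rock phosphate; potassium nitrate, compost blend are not used. The nitrogen, phosphorus (P₂O₅), sulfur requirements are met with equality.
Solving gives x1 = 2.056, x4 = 2.022, x5 = 1.2.
Total cost: 1.03·2.056 + 0.62·2.022 + 0.35·1.2 = 3.7913.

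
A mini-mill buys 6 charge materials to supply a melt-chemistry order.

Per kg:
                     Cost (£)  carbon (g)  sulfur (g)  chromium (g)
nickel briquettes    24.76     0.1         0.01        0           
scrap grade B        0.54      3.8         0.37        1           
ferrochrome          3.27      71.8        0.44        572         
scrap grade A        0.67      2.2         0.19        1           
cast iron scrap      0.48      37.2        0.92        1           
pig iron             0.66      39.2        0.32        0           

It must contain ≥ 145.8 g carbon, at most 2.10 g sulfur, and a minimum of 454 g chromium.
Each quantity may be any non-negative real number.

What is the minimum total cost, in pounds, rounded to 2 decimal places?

£3.84

This is a linear program. Let x1 = kg of nickel briquettes, x2 = kg of scrap grade B, x3 = kg of ferrochrome, x4 = kg of scrap grade A, x5 = kg of cast iron scrap, x6 = kg of pig iron.
min 24.76x1 + 0.54x2 + 3.27x3 + 0.67x4 + 0.48x5 + 0.66x6 subject to:
  0.1x1 + 3.8x2 + 71.8x3 + 2.2x4 + 37.2x5 + 39.2x6 ≥ 145.8   (carbon)
  0.01x1 + 0.37x2 + 0.44x3 + 0.19x4 + 0.92x5 + 0.32x6 ≤ 2.1   (sulfur)
  1x2 + 572x3 + 1x4 + 1x5 ≥ 454   (chromium)
  x1, x2, x3, x4, x5, x6 ≥ 0.
The minimum-cost mix takes nothing from nickel briquettes, scrap grade B, scrap grade A — only ferrochrome, cast iron scrap, pig iron. Binding constraints: carbon, sulfur, chromium.
Optimal quantities: ferrochrome = 0.7908 kg, cast iron scrap = 1.664 kg, pig iron = 0.6922 kg.
Objective = 3.27·0.7908 + 0.48·1.664 + 0.66·0.6922 = 3.8415.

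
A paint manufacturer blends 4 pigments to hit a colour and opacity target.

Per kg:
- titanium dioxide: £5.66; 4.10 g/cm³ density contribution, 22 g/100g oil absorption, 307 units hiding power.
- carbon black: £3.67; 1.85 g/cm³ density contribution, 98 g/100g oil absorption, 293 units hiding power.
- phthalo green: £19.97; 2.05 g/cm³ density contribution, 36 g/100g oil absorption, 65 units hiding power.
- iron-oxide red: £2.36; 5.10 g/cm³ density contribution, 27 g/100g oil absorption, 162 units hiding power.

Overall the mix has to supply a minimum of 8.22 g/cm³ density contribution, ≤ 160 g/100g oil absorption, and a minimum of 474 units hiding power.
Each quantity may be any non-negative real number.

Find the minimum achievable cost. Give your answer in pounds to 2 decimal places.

£6.36

Let x1 = kg of titanium dioxide, x2 = kg of carbon black, x3 = kg of phthalo green, x4 = kg of iron-oxide red.
Minimise 5.66x1 + 3.67x2 + 19.97x3 + 2.36x4 subject to:
  4.1x1 + 1.85x2 + 2.05x3 + 5.1x4 ≥ 8.22   (density contribution)
  22x1 + 98x2 + 36x3 + 27x4 ≤ 160   (oil absorption)
  307x1 + 293x2 + 65x3 + 162x4 ≥ 474   (hiding power)
  x1, x2, x3, x4 ≥ 0.
The cheapest feasible vertex uses only carbon black, iron-oxide red; titanium dioxide, phthalo green are not used. The density contribution and hiding power requirements are met with equality.
Optimal quantities: carbon black = 0.9089 kg, iron-oxide red = 1.282 kg.
Objective = 3.67·0.9089 + 2.36·1.282 = 6.3612.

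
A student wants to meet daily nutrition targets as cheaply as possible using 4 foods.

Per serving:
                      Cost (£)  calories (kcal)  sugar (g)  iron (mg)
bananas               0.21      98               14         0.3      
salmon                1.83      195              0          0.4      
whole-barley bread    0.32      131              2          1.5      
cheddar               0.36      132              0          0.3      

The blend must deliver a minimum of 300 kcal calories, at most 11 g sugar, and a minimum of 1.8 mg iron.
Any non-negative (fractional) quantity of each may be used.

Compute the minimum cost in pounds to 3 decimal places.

Treat it as an LP. Let x1 = servings of bananas, x2 = servings of salmon, x3 = servings of whole-barley bread, x4 = servings of cheddar.
Minimise 0.21x1 + 1.83x2 + 0.32x3 + 0.36x4 with:
  98x1 + 195x2 + 131x3 + 132x4 ≥ 300   (calories)
  14x1 + 2x3 ≤ 11   (sugar)
  0.3x1 + 0.4x2 + 1.5x3 + 0.3x4 ≥ 1.8   (iron)
  x1, x2, x3, x4 ≥ 0.
The minimum-cost mix takes nothing from salmon, cheddar — only bananas, whole-barley bread. Binding constraints: calories and sugar.
Solving gives x1 = 0.5134, x3 = 1.906.
Hence cost = 0.21·0.5134 + 0.32·1.906 = £0.71773.

£0.718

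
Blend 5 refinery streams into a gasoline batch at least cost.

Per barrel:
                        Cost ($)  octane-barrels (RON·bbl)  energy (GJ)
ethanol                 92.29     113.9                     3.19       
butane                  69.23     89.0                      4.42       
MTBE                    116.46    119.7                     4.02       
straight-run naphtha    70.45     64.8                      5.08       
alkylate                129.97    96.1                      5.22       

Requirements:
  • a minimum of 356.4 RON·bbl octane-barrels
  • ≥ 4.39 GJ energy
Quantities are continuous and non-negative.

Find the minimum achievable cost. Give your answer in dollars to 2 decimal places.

Let x1 = barrels of ethanol, x2 = barrels of butane, x3 = barrels of MTBE, x4 = barrels of straight-run naphtha, x5 = barrels of alkylate.
Minimize 92.29x1 + 69.23x2 + 116.46x3 + 70.45x4 + 129.97x5 with:
  113.9x1 + 89x2 + 119.7x3 + 64.8x4 + 96.1x5 ≥ 356.4   (octane-barrels)
  3.19x1 + 4.42x2 + 4.02x3 + 5.08x4 + 5.22x5 ≥ 4.39   (energy)
  x1, x2, x3, x4, x5 ≥ 0.
The minimum-cost mix takes nothing from ethanol, MTBE, straight-run naphtha, alkylate — only butane. There the octane-barrels constraint is tight.
Optimal quantities: butane = 4.0045 barrels.
Cost = 69.23·4.0045 = 277.2315.

$277.23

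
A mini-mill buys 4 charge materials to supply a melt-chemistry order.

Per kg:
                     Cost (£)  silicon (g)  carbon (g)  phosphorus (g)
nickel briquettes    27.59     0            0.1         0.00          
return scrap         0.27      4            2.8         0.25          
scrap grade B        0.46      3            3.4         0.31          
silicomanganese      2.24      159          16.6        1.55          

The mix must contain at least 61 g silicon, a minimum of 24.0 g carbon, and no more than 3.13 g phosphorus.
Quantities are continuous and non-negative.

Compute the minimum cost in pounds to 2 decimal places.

£2.44

Set it up as a linear program. Let x1 = kg of nickel briquettes, x2 = kg of return scrap, x3 = kg of scrap grade B, x4 = kg of silicomanganese.
Minimise 27.59x1 + 0.27x2 + 0.46x3 + 2.24x4 s.t.:
  4x2 + 3x3 + 159x4 ≥ 61   (silicon)
  0.1x1 + 2.8x2 + 3.4x3 + 16.6x4 ≥ 24   (carbon)
  0.25x2 + 0.31x3 + 1.55x4 ≤ 3.13   (phosphorus)
  x1, x2, x3, x4 ≥ 0.
The cheapest feasible vertex uses only return scrap, silicomanganese; nickel briquettes, scrap grade B are not used. The silicon and carbon requirements are met with equality.
That vertex is x2 = 7.401, x4 = 0.1975.
Objective = 0.27·7.401 + 2.24·0.1975 = 2.4407.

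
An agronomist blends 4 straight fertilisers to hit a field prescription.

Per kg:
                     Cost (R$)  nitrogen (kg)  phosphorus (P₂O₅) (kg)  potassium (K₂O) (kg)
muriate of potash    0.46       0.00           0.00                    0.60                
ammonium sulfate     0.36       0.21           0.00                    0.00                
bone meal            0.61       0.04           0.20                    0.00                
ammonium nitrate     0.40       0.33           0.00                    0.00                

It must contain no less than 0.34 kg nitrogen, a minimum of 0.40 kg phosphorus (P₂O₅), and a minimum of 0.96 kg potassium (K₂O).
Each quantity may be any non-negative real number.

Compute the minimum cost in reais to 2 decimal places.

R$2.27

Treat it as an LP. Let x1 = kg of muriate of potash, x2 = kg of ammonium sulfate, x3 = kg of bone meal, x4 = kg of ammonium nitrate.
Minimize 0.46x1 + 0.36x2 + 0.61x3 + 0.4x4 with:
  0.21x2 + 0.04x3 + 0.33x4 ≥ 0.34   (nitrogen)
  0.2x3 ≥ 0.4   (phosphorus (P₂O₅))
  0.6x1 ≥ 0.96   (potassium (K₂O))
  x1, x2, x3, x4 ≥ 0.
The optimal basis is {muriate of potash, bone meal, ammonium nitrate}; ammonium sulfate drops out. The nitrogen, phosphorus (P₂O₅), potassium (K₂O) requirements are met with equality.
Solving gives x1 = 1.6, x3 = 2, x4 = 0.7879.
Total cost: 0.46·1.6 + 0.61·2 + 0.4·0.7879 = 2.2712.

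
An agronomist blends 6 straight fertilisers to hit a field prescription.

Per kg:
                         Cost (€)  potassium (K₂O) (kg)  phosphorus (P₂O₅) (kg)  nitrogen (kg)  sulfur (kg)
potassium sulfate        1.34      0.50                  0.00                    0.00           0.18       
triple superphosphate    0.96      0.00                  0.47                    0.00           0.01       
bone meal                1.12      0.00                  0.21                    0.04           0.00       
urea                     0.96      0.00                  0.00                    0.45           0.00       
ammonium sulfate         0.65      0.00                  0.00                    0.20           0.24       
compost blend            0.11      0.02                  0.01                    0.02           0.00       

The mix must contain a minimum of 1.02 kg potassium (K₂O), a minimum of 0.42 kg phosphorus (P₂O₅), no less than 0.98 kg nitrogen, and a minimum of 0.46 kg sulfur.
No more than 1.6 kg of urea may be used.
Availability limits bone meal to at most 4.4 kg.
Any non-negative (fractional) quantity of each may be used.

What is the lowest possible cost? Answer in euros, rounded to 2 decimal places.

This is a linear program. Let x1 = kg of potassium sulfate, x2 = kg of triple superphosphate, x3 = kg of bone meal, x4 = kg of urea, x5 = kg of ammonium sulfate, x6 = kg of compost blend.
min 1.34x1 + 0.96x2 + 1.12x3 + 0.96x4 + 0.65x5 + 0.11x6 subject to:
  0.5x1 + 0.02x6 ≥ 1.02   (potassium (K₂O))
  0.47x2 + 0.21x3 + 0.01x6 ≥ 0.42   (phosphorus (P₂O₅))
  0.04x3 + 0.45x4 + 0.2x5 + 0.02x6 ≥ 0.98   (nitrogen)
  0.18x1 + 0.01x2 + 0.24x5 ≥ 0.46   (sulfur)
  x4 ≤ 1.6
  x3 ≤ 4.4
  x1, x2, x3, x4, x5, x6 ≥ 0.
At the optimum only potassium sulfate, triple superphosphate, urea, ammonium sulfate, compost blend are positive (bone meal = 0). The potassium (K₂O), phosphorus (P₂O₅), nitrogen, sulfur, the urea cap requirements are met with equality.
Solving gives x1 = 1.749, x2 = 0.7391, x4 = 1.6, x5 = 0.5737, x6 = 7.263.
Hence cost = 1.34·1.749 + 0.96·0.7391 + 0.96·1.6 + 0.65·0.5737 + 0.11·7.263 = €5.7610.

€5.76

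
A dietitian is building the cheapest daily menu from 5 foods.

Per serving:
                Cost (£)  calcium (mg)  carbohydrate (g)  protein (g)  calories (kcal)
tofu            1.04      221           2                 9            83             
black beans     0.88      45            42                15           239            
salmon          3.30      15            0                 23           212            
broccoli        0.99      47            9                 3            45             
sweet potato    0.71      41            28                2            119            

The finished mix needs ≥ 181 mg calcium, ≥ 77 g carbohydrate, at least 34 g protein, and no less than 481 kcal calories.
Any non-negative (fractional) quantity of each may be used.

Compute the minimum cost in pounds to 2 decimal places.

£2.20

Treat it as an LP. Let x1 = servings of tofu, x2 = servings of black beans, x3 = servings of salmon, x4 = servings of broccoli, x5 = servings of sweet potato.
min 1.04x1 + 0.88x2 + 3.3x3 + 0.99x4 + 0.71x5 with:
  221x1 + 45x2 + 15x3 + 47x4 + 41x5 ≥ 181   (calcium)
  2x1 + 42x2 + 9x4 + 28x5 ≥ 77   (carbohydrate)
  9x1 + 15x2 + 23x3 + 3x4 + 2x5 ≥ 34   (protein)
  83x1 + 239x2 + 212x3 + 45x4 + 119x5 ≥ 481   (calories)
  x1, x2, x3, x4, x5 ≥ 0.
The cheapest feasible vertex uses only tofu, black beans; salmon, broccoli, sweet potato are not used. The calcium and protein requirements are met with equality.
Solving gives x1 = 0.4072, x2 = 2.022.
Hence cost = 1.04·0.4072 + 0.88·2.022 = £2.2028.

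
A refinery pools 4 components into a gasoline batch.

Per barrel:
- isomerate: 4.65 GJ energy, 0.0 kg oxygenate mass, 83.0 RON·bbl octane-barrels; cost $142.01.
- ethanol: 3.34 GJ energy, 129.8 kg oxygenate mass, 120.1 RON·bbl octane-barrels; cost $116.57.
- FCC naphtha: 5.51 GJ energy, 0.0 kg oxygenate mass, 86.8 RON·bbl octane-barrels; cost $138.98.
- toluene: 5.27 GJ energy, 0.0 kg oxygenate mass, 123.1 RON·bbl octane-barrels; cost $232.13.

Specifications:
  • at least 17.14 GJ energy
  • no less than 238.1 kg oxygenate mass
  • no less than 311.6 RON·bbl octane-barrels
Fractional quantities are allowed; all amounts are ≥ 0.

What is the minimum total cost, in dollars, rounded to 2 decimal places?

$491.62

Let x1 = barrels of isomerate, x2 = barrels of ethanol, x3 = barrels of FCC naphtha, x4 = barrels of toluene.
min 142.01x1 + 116.57x2 + 138.98x3 + 232.13x4 subject to:
  4.65x1 + 3.34x2 + 5.51x3 + 5.27x4 ≥ 17.14   (energy)
  129.8x2 ≥ 238.1   (oxygenate mass)
  83x1 + 120.1x2 + 86.8x3 + 123.1x4 ≥ 311.6   (octane-barrels)
  x1, x2, x3, x4 ≥ 0.
The minimum-cost mix takes nothing from isomerate, toluene — only ethanol, FCC naphtha. The energy and oxygenate mass requirements are met with equality.
Optimal quantities: ethanol = 1.83436 barrels, FCC naphtha = 1.99877 barrels.
Total cost: 116.57·1.83436 + 138.98·1.99877 = 491.6204.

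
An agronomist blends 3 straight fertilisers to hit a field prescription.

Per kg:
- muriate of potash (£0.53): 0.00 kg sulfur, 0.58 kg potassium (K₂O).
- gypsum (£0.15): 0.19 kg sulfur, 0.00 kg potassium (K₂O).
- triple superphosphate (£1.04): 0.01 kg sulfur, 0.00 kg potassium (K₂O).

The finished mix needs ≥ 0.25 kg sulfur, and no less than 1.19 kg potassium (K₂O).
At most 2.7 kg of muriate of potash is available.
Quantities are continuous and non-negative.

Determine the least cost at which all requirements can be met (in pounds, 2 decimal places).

£1.28

Treat it as an LP. Let x1 = kg of muriate of potash, x2 = kg of gypsum, x3 = kg of triple superphosphate.
min 0.53x1 + 0.15x2 + 1.04x3 s.t.:
  0.19x2 + 0.01x3 ≥ 0.25   (sulfur)
  0.58x1 ≥ 1.19   (potassium (K₂O))
  x1 ≤ 2.7
  x1, x2, x3 ≥ 0.
The cheapest feasible vertex uses only muriate of potash, gypsum; triple superphosphate is not used. The sulfur and potassium (K₂O) requirements are met with equality.
That vertex is x1 = 2.052, x2 = 1.316.
Total cost: 0.53·2.052 + 0.15·1.316 = 1.28496.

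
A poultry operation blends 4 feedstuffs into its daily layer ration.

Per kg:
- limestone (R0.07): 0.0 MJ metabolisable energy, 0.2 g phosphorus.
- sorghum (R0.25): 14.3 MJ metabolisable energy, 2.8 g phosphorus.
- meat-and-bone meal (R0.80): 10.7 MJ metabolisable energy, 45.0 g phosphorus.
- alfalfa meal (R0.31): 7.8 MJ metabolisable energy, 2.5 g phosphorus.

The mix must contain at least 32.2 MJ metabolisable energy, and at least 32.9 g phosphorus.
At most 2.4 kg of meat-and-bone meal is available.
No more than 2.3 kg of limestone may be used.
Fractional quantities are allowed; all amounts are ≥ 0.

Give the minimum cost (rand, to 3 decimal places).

R0.943

Set it up as a linear program. Let x1 = kg of limestone, x2 = kg of sorghum, x3 = kg of meat-and-bone meal, x4 = kg of alfalfa meal.
min 0.07x1 + 0.25x2 + 0.8x3 + 0.31x4 with:
  14.3x2 + 10.7x3 + 7.8x4 ≥ 32.2   (metabolisable energy)
  0.2x1 + 2.8x2 + 45x3 + 2.5x4 ≥ 32.9   (phosphorus)
  x3 ≤ 2.4
  x1 ≤ 2.3
  x1, x2, x3, x4 ≥ 0.
The cheapest feasible vertex uses only sorghum, meat-and-bone meal; limestone, alfalfa meal are not used. Binding constraints: metabolisable energy and phosphorus.
That vertex is x2 = 1.788, x3 = 0.6199.
Objective = 0.25·1.788 + 0.8·0.6199 = 0.94292.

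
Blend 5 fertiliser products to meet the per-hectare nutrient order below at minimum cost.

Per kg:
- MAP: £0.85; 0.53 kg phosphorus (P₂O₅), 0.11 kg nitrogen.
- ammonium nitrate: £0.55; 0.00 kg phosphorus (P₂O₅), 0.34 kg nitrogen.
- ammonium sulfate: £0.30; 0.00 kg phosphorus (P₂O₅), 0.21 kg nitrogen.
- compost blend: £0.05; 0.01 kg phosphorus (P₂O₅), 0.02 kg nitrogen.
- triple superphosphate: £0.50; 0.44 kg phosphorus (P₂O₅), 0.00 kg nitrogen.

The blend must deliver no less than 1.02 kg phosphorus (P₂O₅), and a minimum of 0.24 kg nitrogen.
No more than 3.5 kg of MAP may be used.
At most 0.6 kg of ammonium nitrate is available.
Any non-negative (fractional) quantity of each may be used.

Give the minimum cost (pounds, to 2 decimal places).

£1.50

Let x1 = kg of MAP, x2 = kg of ammonium nitrate, x3 = kg of ammonium sulfate, x4 = kg of compost blend, x5 = kg of triple superphosphate.
min 0.85x1 + 0.55x2 + 0.3x3 + 0.05x4 + 0.5x5 s.t.:
  0.53x1 + 0.01x4 + 0.44x5 ≥ 1.02   (phosphorus (P₂O₅))
  0.11x1 + 0.34x2 + 0.21x3 + 0.02x4 ≥ 0.24   (nitrogen)
  x1 ≤ 3.5
  x2 ≤ 0.6
  x1, x2, x3, x4, x5 ≥ 0.
The cheapest feasible vertex uses only ammonium sulfate, triple superphosphate; MAP, ammonium nitrate, compost blend are not used. The phosphorus (P₂O₅) and nitrogen requirements are met with equality.
So ammonium sulfate = 1.143 kg, triple superphosphate = 2.318 kg.
Hence cost = 0.3·1.143 + 0.5·2.318 = £1.5019.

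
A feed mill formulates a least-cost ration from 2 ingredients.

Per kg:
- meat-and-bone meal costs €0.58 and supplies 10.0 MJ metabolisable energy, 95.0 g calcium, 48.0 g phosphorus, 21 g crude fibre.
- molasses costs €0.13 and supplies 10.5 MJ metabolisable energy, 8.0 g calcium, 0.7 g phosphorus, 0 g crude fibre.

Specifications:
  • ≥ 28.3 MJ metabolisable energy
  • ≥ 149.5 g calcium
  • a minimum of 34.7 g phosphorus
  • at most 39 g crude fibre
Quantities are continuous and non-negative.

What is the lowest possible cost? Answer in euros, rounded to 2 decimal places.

This is a linear program. Let x1 = kg of meat-and-bone meal, x2 = kg of molasses.
Minimize 0.58x1 + 0.13x2 subject to:
  10x1 + 10.5x2 ≥ 28.3   (metabolisable energy)
  95x1 + 8x2 ≥ 149.5   (calcium)
  48x1 + 0.7x2 ≥ 34.7   (phosphorus)
  21x1 ≤ 39   (crude fibre)
  x1, x2 ≥ 0.
Both inputs are positive at the optimum. Binding constraints: metabolisable energy and calcium.
Optimal quantities: meat-and-bone meal = 1.464 kg, molasses = 1.301 kg.
Cost = 0.58·1.464 + 0.13·1.301 = 1.0183.

€1.02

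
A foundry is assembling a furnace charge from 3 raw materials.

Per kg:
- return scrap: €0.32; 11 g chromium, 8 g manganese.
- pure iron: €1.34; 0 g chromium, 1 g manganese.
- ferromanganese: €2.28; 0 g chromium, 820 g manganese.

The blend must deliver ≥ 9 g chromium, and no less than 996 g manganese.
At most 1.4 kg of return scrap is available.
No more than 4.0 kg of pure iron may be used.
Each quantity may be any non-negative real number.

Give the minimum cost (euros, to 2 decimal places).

€3.01

This is a linear program. Let x1 = kg of return scrap, x2 = kg of pure iron, x3 = kg of ferromanganese.
Minimise 0.32x1 + 1.34x2 + 2.28x3 subject to:
  11x1 ≥ 9   (chromium)
  8x1 + 1x2 + 820x3 ≥ 996   (manganese)
  x1 ≤ 1.4
  x2 ≤ 4
  x1, x2, x3 ≥ 0.
The cheapest feasible vertex uses only return scrap, ferromanganese; pure iron is not used. The chromium and manganese requirements are met with equality.
So return scrap = 0.8182 kg, ferromanganese = 1.207 kg.
Cost = 0.32·0.8182 + 2.28·1.207 = 3.0138.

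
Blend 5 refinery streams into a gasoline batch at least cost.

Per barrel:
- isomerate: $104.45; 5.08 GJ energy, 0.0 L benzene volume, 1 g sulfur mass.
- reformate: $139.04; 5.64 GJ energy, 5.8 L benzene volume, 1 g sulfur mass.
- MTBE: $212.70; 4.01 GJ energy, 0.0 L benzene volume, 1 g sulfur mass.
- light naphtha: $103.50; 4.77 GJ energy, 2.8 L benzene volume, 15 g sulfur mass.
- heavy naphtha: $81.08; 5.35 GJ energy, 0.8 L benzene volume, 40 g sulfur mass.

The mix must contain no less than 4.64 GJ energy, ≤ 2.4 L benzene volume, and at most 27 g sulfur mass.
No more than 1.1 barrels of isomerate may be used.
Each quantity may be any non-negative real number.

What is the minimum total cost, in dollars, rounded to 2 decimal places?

$76.03

Set it up as a linear program. Let x1 = barrels of isomerate, x2 = barrels of reformate, x3 = barrels of MTBE, x4 = barrels of light naphtha, x5 = barrels of heavy naphtha.
min 104.45x1 + 139.04x2 + 212.7x3 + 103.5x4 + 81.08x5 subject to:
  5.08x1 + 5.64x2 + 4.01x3 + 4.77x4 + 5.35x5 ≥ 4.64   (energy)
  5.8x2 + 2.8x4 + 0.8x5 ≤ 2.4   (benzene volume)
  1x1 + 1x2 + 1x3 + 15x4 + 40x5 ≤ 27   (sulfur mass)
  x1 ≤ 1.1
  x1, x2, x3, x4, x5 ≥ 0.
The cheapest feasible vertex uses only isomerate, heavy naphtha; reformate, MTBE, light naphtha are not used. There the energy and sulfur mass constraints are tight.
Optimal quantities: isomerate = 0.208 barrels, heavy naphtha = 0.6698 barrels.
Hence cost = 104.45·0.208 + 81.08·0.6698 = $76.0330.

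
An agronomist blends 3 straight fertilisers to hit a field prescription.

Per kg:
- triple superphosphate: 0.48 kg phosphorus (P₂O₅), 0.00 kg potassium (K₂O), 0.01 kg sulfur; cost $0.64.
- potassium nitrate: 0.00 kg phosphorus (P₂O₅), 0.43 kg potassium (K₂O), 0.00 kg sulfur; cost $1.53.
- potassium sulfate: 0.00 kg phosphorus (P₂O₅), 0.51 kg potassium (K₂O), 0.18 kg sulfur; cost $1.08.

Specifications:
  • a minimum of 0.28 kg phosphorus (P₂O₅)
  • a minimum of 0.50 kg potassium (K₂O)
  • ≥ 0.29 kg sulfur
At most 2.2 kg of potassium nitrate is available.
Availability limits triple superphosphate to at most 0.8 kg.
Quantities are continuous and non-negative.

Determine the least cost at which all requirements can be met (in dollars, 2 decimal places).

$2.08

This is a linear program. Let x1 = kg of triple superphosphate, x2 = kg of potassium nitrate, x3 = kg of potassium sulfate.
min 0.64x1 + 1.53x2 + 1.08x3 subject to:
  0.48x1 ≥ 0.28   (phosphorus (P₂O₅))
  0.43x2 + 0.51x3 ≥ 0.5   (potassium (K₂O))
  0.01x1 + 0.18x3 ≥ 0.29   (sulfur)
  x2 ≤ 2.2
  x1 ≤ 0.8
  x1, x2, x3 ≥ 0.
The minimum-cost mix takes nothing from potassium nitrate — only triple superphosphate, potassium sulfate. There the phosphorus (P₂O₅) and sulfur constraints are tight.
Optimal quantities: triple superphosphate = 0.5833 kg, potassium sulfate = 1.579 kg.
Total cost: 0.64·0.5833 + 1.08·1.579 = 2.0786.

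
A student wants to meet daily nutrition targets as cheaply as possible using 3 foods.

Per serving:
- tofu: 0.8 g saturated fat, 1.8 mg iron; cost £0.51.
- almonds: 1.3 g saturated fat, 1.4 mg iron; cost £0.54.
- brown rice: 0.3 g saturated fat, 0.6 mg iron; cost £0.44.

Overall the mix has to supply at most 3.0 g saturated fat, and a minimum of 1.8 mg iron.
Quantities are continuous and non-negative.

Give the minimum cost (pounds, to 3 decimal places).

£0.510

This is a linear program. Let x1 = servings of tofu, x2 = servings of almonds, x3 = servings of brown rice.
Minimize 0.51x1 + 0.54x2 + 0.44x3 s.t.:
  0.8x1 + 1.3x2 + 0.3x3 ≤ 3   (saturated fat)
  1.8x1 + 1.4x2 + 0.6x3 ≥ 1.8   (iron)
  x1, x2, x3 ≥ 0.
The minimum-cost mix takes nothing from almonds, brown rice — only tofu. The iron requirement is met with equality.
Solving gives x1 = 1.
Objective = 0.51·1 = 0.51000.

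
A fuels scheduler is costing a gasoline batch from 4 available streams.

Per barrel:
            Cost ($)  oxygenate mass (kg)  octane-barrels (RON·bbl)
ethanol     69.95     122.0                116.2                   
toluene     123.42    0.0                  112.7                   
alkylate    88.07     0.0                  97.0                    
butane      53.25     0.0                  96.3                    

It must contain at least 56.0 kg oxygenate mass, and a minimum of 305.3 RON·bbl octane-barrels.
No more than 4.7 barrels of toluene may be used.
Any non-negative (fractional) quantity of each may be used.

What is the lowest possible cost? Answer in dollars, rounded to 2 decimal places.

$171.43

Set it up as a linear program. Let x1 = barrels of ethanol, x2 = barrels of toluene, x3 = barrels of alkylate, x4 = barrels of butane.
Minimise 69.95x1 + 123.42x2 + 88.07x3 + 53.25x4 subject to:
  122x1 ≥ 56   (oxygenate mass)
  116.2x1 + 112.7x2 + 97x3 + 96.3x4 ≥ 305.3   (octane-barrels)
  x2 ≤ 4.7
  x1, x2, x3, x4 ≥ 0.
At the optimum only ethanol, butane are positive (toluene, alkylate = 0). The oxygenate mass and octane-barrels requirements are met with equality.
That vertex is x1 = 0.45902, x4 = 2.6164.
Hence cost = 69.95·0.45902 + 53.25·2.6164 = $171.4317.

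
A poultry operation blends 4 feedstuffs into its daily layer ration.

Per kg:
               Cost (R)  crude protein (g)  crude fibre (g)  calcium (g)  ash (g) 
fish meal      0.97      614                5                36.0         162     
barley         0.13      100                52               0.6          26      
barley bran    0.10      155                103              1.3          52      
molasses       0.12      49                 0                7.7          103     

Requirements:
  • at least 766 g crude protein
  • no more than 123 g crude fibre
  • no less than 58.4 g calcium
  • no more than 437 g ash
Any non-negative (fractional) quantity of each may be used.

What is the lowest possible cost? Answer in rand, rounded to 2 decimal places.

R1.35

Let x1 = kg of fish meal, x2 = kg of barley, x3 = kg of barley bran, x4 = kg of molasses.
Minimize 0.97x1 + 0.13x2 + 0.1x3 + 0.12x4 s.t.:
  614x1 + 100x2 + 155x3 + 49x4 ≥ 766   (crude protein)
  5x1 + 52x2 + 103x3 ≤ 123   (crude fibre)
  36x1 + 0.6x2 + 1.3x3 + 7.7x4 ≥ 58.4   (calcium)
  162x1 + 26x2 + 52x3 + 103x4 ≤ 437   (ash)
  x1, x2, x3, x4 ≥ 0.
The minimum-cost mix takes nothing from barley, barley bran — only fish meal, molasses. Binding constraints: calcium and ash.
Solving gives x1 = 1.077, x4 = 2.549.
Cost = 0.97·1.077 + 0.12·2.549 = 1.3506.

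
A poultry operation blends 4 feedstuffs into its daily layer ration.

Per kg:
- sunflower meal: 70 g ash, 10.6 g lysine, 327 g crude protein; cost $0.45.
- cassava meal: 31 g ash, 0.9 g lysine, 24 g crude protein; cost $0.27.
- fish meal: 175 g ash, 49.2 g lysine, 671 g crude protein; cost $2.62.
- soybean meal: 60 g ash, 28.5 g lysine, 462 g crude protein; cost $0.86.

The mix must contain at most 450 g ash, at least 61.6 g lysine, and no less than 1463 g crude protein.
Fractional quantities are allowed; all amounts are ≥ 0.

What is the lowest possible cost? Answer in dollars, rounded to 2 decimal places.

Let x1 = kg of sunflower meal, x2 = kg of cassava meal, x3 = kg of fish meal, x4 = kg of soybean meal.
Minimise 0.45x1 + 0.27x2 + 2.62x3 + 0.86x4 subject to:
  70x1 + 31x2 + 175x3 + 60x4 ≤ 450   (ash)
  10.6x1 + 0.9x2 + 49.2x3 + 28.5x4 ≥ 61.6   (lysine)
  327x1 + 24x2 + 671x3 + 462x4 ≥ 1463   (crude protein)
  x1, x2, x3, x4 ≥ 0.
At the optimum only sunflower meal, soybean meal are positive (cassava meal, fish meal = 0). Binding constraints: lysine and crude protein.
Solving gives x1 = 2.993, x4 = 1.048.
Cost = 0.45·2.993 + 0.86·1.048 = 2.2481.

$2.25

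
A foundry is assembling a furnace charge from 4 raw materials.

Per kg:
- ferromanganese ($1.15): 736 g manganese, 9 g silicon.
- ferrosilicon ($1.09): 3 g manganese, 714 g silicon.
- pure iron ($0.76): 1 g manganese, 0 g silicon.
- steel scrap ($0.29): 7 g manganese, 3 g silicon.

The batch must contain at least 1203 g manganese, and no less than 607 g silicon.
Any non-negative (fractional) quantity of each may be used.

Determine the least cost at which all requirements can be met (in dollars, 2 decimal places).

$2.78

Let x1 = kg of ferromanganese, x2 = kg of ferrosilicon, x3 = kg of pure iron, x4 = kg of steel scrap.
Minimise 1.15x1 + 1.09x2 + 0.76x3 + 0.29x4 subject to:
  736x1 + 3x2 + 1x3 + 7x4 ≥ 1203   (manganese)
  9x1 + 714x2 + 3x4 ≥ 607   (silicon)
  x1, x2, x3, x4 ≥ 0.
At the optimum only ferromanganese, ferrosilicon are positive (pure iron, steel scrap = 0). The manganese and silicon requirements are met with equality.
So ferromanganese = 1.631 kg, ferrosilicon = 0.8296 kg.
Total cost: 1.15·1.631 + 1.09·0.8296 = 2.7799.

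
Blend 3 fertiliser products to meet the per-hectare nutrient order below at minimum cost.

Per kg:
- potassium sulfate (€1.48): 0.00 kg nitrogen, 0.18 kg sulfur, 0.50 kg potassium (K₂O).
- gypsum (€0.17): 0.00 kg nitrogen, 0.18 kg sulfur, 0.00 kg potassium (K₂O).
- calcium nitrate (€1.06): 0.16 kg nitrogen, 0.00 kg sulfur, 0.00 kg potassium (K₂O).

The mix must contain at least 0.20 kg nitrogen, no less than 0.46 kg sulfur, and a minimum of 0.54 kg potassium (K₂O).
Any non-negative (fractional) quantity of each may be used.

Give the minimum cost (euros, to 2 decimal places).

€3.17

Let x1 = kg of potassium sulfate, x2 = kg of gypsum, x3 = kg of calcium nitrate.
Minimize 1.48x1 + 0.17x2 + 1.06x3 s.t.:
  0.16x3 ≥ 0.2   (nitrogen)
  0.18x1 + 0.18x2 ≥ 0.46   (sulfur)
  0.5x1 ≥ 0.54   (potassium (K₂O))
  x1, x2, x3 ≥ 0.
The optimal mix uses every input. There the nitrogen, sulfur, potassium (K₂O) constraints are tight.
Solving gives x1 = 1.08, x2 = 1.476, x3 = 1.25.
Total cost: 1.48·1.08 + 0.17·1.476 + 1.06·1.25 = 3.1743.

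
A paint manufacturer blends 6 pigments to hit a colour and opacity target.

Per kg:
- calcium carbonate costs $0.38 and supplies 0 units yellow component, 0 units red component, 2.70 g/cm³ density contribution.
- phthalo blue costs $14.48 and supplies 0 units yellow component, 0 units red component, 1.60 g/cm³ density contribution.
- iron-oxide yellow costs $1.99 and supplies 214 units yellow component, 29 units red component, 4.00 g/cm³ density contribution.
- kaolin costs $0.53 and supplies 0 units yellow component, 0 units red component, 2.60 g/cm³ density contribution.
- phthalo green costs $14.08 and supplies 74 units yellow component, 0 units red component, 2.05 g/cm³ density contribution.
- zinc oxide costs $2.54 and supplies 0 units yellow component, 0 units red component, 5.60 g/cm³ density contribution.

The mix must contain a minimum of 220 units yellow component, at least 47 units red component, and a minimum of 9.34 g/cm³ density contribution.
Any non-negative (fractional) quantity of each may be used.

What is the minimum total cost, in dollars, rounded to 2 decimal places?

This is a linear program. Let x1 = kg of calcium carbonate, x2 = kg of phthalo blue, x3 = kg of iron-oxide yellow, x4 = kg of kaolin, x5 = kg of phthalo green, x6 = kg of zinc oxide.
Minimize 0.38x1 + 14.48x2 + 1.99x3 + 0.53x4 + 14.08x5 + 2.54x6 with:
  214x3 + 74x5 ≥ 220   (yellow component)
  29x3 ≥ 47   (red component)
  2.7x1 + 1.6x2 + 4x3 + 2.6x4 + 2.05x5 + 5.6x6 ≥ 9.34   (density contribution)
  x1, x2, x3, x4, x5, x6 ≥ 0.
The minimum-cost mix takes nothing from phthalo blue, kaolin, phthalo green, zinc oxide — only calcium carbonate, iron-oxide yellow. Binding constraints: red component and density contribution.
That vertex is x1 = 1.058, x3 = 1.621.
Cost = 0.38·1.058 + 1.99·1.621 = 3.6278.

$3.63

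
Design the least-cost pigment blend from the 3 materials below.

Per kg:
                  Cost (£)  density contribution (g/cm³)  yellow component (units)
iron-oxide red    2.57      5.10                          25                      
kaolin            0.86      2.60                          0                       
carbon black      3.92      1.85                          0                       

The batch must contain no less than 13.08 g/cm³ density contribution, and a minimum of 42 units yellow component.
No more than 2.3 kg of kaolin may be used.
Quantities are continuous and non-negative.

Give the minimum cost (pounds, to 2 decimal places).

£5.81

Let x1 = kg of iron-oxide red, x2 = kg of kaolin, x3 = kg of carbon black.
Minimize 2.57x1 + 0.86x2 + 3.92x3 s.t.:
  5.1x1 + 2.6x2 + 1.85x3 ≥ 13.08   (density contribution)
  25x1 ≥ 42   (yellow component)
  x2 ≤ 2.3
  x1, x2, x3 ≥ 0.
The minimum-cost mix takes nothing from carbon black — only iron-oxide red, kaolin. There the density contribution and yellow component constraints are tight.
Solving gives x1 = 1.68, x2 = 1.735.
Hence cost = 2.57·1.68 + 0.86·1.735 = £5.8097.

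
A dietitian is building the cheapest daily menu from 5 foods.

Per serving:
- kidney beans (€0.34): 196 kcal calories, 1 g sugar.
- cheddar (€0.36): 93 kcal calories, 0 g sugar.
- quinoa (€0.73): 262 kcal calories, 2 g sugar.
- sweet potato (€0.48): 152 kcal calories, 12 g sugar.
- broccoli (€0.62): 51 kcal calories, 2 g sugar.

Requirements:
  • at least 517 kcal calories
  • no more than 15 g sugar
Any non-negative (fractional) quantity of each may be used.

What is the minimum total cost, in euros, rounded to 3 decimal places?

€0.897

Let x1 = servings of kidney beans, x2 = servings of cheddar, x3 = servings of quinoa, x4 = servings of sweet potato, x5 = servings of broccoli.
Minimize 0.34x1 + 0.36x2 + 0.73x3 + 0.48x4 + 0.62x5 subject to:
  196x1 + 93x2 + 262x3 + 152x4 + 51x5 ≥ 517   (calories)
  1x1 + 2x3 + 12x4 + 2x5 ≤ 15   (sugar)
  x1, x2, x3, x4, x5 ≥ 0.
The cheapest feasible vertex uses only kidney beans; cheddar, quinoa, sweet potato, broccoli are not used. The calories requirement is met with equality.
That vertex is x1 = 2.638.
Hence cost = 0.34·2.638 = €0.89692.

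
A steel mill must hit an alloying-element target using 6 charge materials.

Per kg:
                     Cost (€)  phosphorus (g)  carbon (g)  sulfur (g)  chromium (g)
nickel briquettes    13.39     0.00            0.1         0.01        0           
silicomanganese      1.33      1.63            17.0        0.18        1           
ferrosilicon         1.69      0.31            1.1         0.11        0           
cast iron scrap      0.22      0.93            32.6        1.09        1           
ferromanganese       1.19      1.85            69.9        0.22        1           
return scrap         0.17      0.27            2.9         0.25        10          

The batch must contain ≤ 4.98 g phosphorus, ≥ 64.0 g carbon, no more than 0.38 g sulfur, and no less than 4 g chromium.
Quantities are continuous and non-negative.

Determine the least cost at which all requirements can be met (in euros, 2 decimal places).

This is a linear program. Let x1 = kg of nickel briquettes, x2 = kg of silicomanganese, x3 = kg of ferrosilicon, x4 = kg of cast iron scrap, x5 = kg of ferromanganese, x6 = kg of return scrap.
min 13.39x1 + 1.33x2 + 1.69x3 + 0.22x4 + 1.19x5 + 0.17x6 s.t.:
  1.63x2 + 0.31x3 + 0.93x4 + 1.85x5 + 0.27x6 ≤ 4.98   (phosphorus)
  0.1x1 + 17x2 + 1.1x3 + 32.6x4 + 69.9x5 + 2.9x6 ≥ 64   (carbon)
  0.01x1 + 0.18x2 + 0.11x3 + 1.09x4 + 0.22x5 + 0.25x6 ≤ 0.38   (sulfur)
  1x2 + 1x4 + 1x5 + 10x6 ≥ 4   (chromium)
  x1, x2, x3, x4, x5, x6 ≥ 0.
The optimal basis is {cast iron scrap, ferromanganese, return scrap}; nickel briquettes, silicomanganese, ferrosilicon drop out. Binding constraints: carbon, sulfur, chromium.
That vertex is x4 = 0.1067, x5 = 0.8532, x6 = 0.304.
Hence cost = 0.22·0.1067 + 1.19·0.8532 + 0.17·0.304 = €1.0905.

€1.09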